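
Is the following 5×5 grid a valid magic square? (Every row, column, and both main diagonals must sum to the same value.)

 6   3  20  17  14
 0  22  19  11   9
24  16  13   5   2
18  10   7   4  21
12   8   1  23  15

Row 1: 6 + 3 + 20 + 17 + 14 = 60.
Row 2: 0 + 22 + 19 + 11 + 9 = 61.
Row 3: 24 + 16 + 13 + 5 + 2 = 60.
Row 4: 18 + 10 + 7 + 4 + 21 = 60.
Row 5: 12 + 8 + 1 + 23 + 15 = 59.
Column 1: 6 + 0 + 24 + 18 + 12 = 60.
Column 2: 3 + 22 + 16 + 10 + 8 = 59.
Column 3: 20 + 19 + 13 + 7 + 1 = 60.
Column 4: 17 + 11 + 5 + 4 + 23 = 60.
Column 5: 14 + 9 + 2 + 21 + 15 = 61.
Main diagonal: 6 + 22 + 13 + 4 + 15 = 60.
Anti-diagonal: 14 + 11 + 13 + 10 + 12 = 60.

No — row 1 sums to 60 but column 5 sums to 61.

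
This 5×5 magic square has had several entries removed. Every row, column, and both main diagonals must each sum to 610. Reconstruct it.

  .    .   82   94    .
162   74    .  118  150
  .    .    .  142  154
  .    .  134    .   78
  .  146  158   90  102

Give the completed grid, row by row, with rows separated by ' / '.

Row 2 needs 610; the known cells sum to 504, so (2,3) = 106.
Using row 5: 146 + 158 + 90 + 102 + ? → (5,1) = 610 − 496 = 114.
Column 3 needs 610; the known cells sum to 480, so (3,3) = 130.
Column 4: 94 + 118 + 142 + 90 + ? = 610, so (4,4) = 166.
Using column 5: 150 + 154 + 78 + 102 + ? → (1,5) = 610 − 484 = 126.
Main diagonal must total 610; the given cells sum to 472, so (1,1) = 138.
The remaining cell in anti-diagonal is (4,2) = 610 − 488 = 122.
The remaining cell in row 1 is (1,2) = 610 − 440 = 170.
The remaining cell in row 4 is (4,1) = 610 − 500 = 110.
Using column 1: 138 + 162 + 110 + 114 + ? → (3,1) = 610 − 524 = 86.
Using column 2: 170 + 74 + 122 + 146 + ? → (3,2) = 610 − 512 = 98.

138 170 82 94 126 / 162 74 106 118 150 / 86 98 130 142 154 / 110 122 134 166 78 / 114 146 158 90 102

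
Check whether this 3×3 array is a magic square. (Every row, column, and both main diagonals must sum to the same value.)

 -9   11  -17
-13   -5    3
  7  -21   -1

Yes

Row 1: -9 + 11 + (-17) = -15.
Row 2: -13 + (-5) + 3 = -15.
Row 3: 7 + (-21) + (-1) = -15.
Column 1: -9 + (-13) + 7 = -15.
Column 2: 11 + (-5) + (-21) = -15.
Column 3: -17 + 3 + (-1) = -15.
Main diagonal: -9 + (-5) + (-1) = -15.
Anti-diagonal: -17 + (-5) + 7 = -15.
All lines sum to -15.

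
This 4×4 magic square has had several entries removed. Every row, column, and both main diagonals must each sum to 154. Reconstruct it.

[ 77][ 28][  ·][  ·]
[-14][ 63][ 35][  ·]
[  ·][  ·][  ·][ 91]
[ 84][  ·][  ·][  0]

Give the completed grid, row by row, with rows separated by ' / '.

77 28 56 -7 / -14 63 35 70 / 7 42 14 91 / 84 21 49 0

Row 2 must total 154; the given cells sum to 84, so (2,4) = 70.
Column 1 needs 154; the known cells sum to 147, so (3,1) = 7.
From column 4, 154 − (70 + 91 + 0) gives (1,4) = -7.
Main diagonal must total 154; the given cells sum to 140, so (3,3) = 14.
Using anti-diagonal: -7 + 35 + 84 + ? → (3,2) = 154 − 112 = 42.
Row 1: 77 + 28 + (-7) + ? = 154, so (1,3) = 56.
Column 2 must total 154; the given cells sum to 133, so (4,2) = 21.
The remaining cell in column 3 is (4,3) = 154 − 105 = 49.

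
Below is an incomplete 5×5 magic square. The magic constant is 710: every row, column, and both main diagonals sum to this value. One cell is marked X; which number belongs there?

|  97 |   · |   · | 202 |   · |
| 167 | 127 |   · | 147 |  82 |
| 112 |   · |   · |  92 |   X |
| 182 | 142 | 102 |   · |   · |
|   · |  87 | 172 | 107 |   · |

177

The remaining cell in row 2 is (2,3) = 710 − 523 = 187.
Column 1 must total 710; the given cells sum to 558, so (5,1) = 152.
Column 4: 202 + 147 + 92 + 107 + ? = 710, so (4,4) = 162.
The remaining cell in row 4 is (4,5) = 710 − 588 = 122.
Using row 5: 152 + 87 + 172 + 107 + ? → (5,5) = 710 − 518 = 192.
Using main diagonal: 97 + 127 + 162 + 192 + ? → (3,3) = 710 − 578 = 132.
The remaining cell in anti-diagonal is (1,5) = 710 − 573 = 137.
From column 3, 710 − (187 + 132 + 102 + 172) gives (1,3) = 117.
Column 5 needs 710; the known cells sum to 533, so (3,5) = 177.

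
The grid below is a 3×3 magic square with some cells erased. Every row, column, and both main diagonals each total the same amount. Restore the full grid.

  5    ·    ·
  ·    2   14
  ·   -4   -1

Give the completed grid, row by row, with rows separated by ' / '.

Main diagonal is already complete: 5 + 2 + -1 = 6, so that is the magic constant.
Row 2 needs 6; the known cells sum to 16, so (2,1) = -10.
From row 3, 6 − (-4 + (-1)) gives (3,1) = 11.
Column 2: 2 + (-4) + ? = 6, so (1,2) = 8.
The remaining cell in column 3 is (1,3) = 6 − 13 = -7.

5 8 -7 / -10 2 14 / 11 -4 -1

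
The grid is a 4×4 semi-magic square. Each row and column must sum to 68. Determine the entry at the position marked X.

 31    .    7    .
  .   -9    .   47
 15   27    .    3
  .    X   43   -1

The remaining cell in row 3 is (3,3) = 68 − 45 = 23.
The remaining cell in column 3 is (2,3) = 68 − 73 = -5.
Using column 4: 47 + 3 + (-1) + ? → (1,4) = 68 − 49 = 19.
From row 1, 68 − (31 + 7 + 19) gives (1,2) = 11.
Row 2: -9 + (-5) + 47 + ? = 68, so (2,1) = 35.
From column 1, 68 − (31 + 35 + 15) gives (4,1) = -13.
Using column 2: 11 + (-9) + 27 + ? → (4,2) = 68 − 29 = 39.

39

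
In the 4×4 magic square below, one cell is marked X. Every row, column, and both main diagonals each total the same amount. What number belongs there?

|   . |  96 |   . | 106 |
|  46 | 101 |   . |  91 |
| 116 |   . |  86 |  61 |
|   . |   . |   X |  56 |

Column 4 is complete and sums to 314; that is the magic constant.
Row 2: 46 + 101 + 91 + ? = 314, so (2,3) = 76.
Row 3: 116 + 86 + 61 + ? = 314, so (3,2) = 51.
Column 2: 96 + 101 + 51 + ? = 314, so (4,2) = 66.
Main diagonal needs 314; the known cells sum to 243, so (1,1) = 71.
Anti-diagonal must total 314; the given cells sum to 233, so (4,1) = 81.
Row 1 needs 314; the known cells sum to 273, so (1,3) = 41.
The remaining cell in row 4 is (4,3) = 314 − 203 = 111.

111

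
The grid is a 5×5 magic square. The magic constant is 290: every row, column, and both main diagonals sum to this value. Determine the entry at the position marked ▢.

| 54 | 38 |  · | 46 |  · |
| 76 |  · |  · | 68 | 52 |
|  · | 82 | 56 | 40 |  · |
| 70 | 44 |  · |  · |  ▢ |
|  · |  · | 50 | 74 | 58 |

Column 4 must total 290; the given cells sum to 228, so (4,4) = 62.
The remaining cell in main diagonal is (2,2) = 290 − 230 = 60.
The remaining cell in row 2 is (2,3) = 290 − 256 = 34.
From column 2, 290 − (38 + 60 + 82 + 44) gives (5,2) = 66.
Row 5 needs 290; the known cells sum to 248, so (5,1) = 42.
Column 1 needs 290; the known cells sum to 242, so (3,1) = 48.
Using anti-diagonal: 68 + 56 + 44 + 42 + ? → (1,5) = 290 − 210 = 80.
The remaining cell in row 1 is (1,3) = 290 − 218 = 72.
Row 3 must total 290; the given cells sum to 226, so (3,5) = 64.
Column 3 needs 290; the known cells sum to 212, so (4,3) = 78.
The remaining cell in column 5 is (4,5) = 290 − 254 = 36.

36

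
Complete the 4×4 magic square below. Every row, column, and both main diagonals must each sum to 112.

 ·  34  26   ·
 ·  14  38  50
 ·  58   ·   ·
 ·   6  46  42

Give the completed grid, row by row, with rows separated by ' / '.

The remaining cell in row 2 is (2,1) = 112 − 102 = 10.
Row 4: 6 + 46 + 42 + ? = 112, so (4,1) = 18.
Column 3 must total 112; the given cells sum to 110, so (3,3) = 2.
From main diagonal, 112 − (14 + 2 + 42) gives (1,1) = 54.
The remaining cell in anti-diagonal is (1,4) = 112 − 114 = -2.
Column 1 must total 112; the given cells sum to 82, so (3,1) = 30.
The remaining cell in column 4 is (3,4) = 112 − 90 = 22.

54 34 26 -2 / 10 14 38 50 / 30 58 2 22 / 18 6 46 42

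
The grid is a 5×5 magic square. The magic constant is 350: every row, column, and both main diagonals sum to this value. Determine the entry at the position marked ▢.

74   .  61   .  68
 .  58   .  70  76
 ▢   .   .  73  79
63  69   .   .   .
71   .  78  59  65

60

From row 5, 350 − (71 + 78 + 59 + 65) gives (5,2) = 77.
From column 5, 350 − (68 + 76 + 79 + 65) gives (4,5) = 62.
Anti-diagonal needs 350; the known cells sum to 278, so (3,3) = 72.
The remaining cell in main diagonal is (4,4) = 350 − 269 = 81.
Row 4: 63 + 69 + 81 + 62 + ? = 350, so (4,3) = 75.
Using column 3: 61 + 72 + 75 + 78 + ? → (2,3) = 350 − 286 = 64.
From column 4, 350 − (70 + 73 + 81 + 59) gives (1,4) = 67.
Row 1 must total 350; the given cells sum to 270, so (1,2) = 80.
Row 2: 58 + 64 + 70 + 76 + ? = 350, so (2,1) = 82.
From column 1, 350 − (74 + 82 + 63 + 71) gives (3,1) = 60.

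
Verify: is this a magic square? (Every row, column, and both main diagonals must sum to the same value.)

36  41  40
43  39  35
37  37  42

Row 1: 36 + 41 + 40 = 117.
Row 2: 43 + 39 + 35 = 117.
Row 3: 37 + 37 + 42 = 116.
Column 1: 36 + 43 + 37 = 116.
Column 2: 41 + 39 + 37 = 117.
Column 3: 40 + 35 + 42 = 117.
Main diagonal: 36 + 39 + 42 = 117.
Anti-diagonal: 40 + 39 + 37 = 116.

No — row 2 sums to 117 but column 1 sums to 116.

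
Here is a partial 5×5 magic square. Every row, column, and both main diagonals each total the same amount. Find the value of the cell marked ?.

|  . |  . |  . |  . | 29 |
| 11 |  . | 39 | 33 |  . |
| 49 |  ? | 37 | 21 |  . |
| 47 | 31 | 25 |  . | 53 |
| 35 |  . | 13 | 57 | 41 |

43

Anti-diagonal is complete and sums to 165; that is the magic constant.
The remaining cell in row 4 is (4,4) = 165 − 156 = 9.
From row 5, 165 − (35 + 13 + 57 + 41) gives (5,2) = 19.
Column 1 must total 165; the given cells sum to 142, so (1,1) = 23.
Column 3 needs 165; the known cells sum to 114, so (1,3) = 51.
Column 4 needs 165; the known cells sum to 120, so (1,4) = 45.
Using main diagonal: 23 + 37 + 9 + 41 + ? → (2,2) = 165 − 110 = 55.
Using row 1: 23 + 51 + 45 + 29 + ? → (1,2) = 165 − 148 = 17.
From row 2, 165 − (11 + 55 + 39 + 33) gives (2,5) = 27.
Using column 2: 17 + 55 + 31 + 19 + ? → (3,2) = 165 − 122 = 43.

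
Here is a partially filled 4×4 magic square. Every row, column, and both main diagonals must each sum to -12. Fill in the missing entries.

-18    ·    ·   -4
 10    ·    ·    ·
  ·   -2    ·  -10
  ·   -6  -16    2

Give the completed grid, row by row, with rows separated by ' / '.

Row 4 must total -12; the given cells sum to -20, so (4,1) = 8.
Column 1 must total -12; the given cells sum to 0, so (3,1) = -12.
From column 4, -12 − (-4 + (-10) + 2) gives (2,4) = 0.
Using anti-diagonal: -4 + (-2) + 8 + ? → (2,3) = -12 − 2 = -14.
Using row 2: 10 + (-14) + 0 + ? → (2,2) = -12 − (-4) = -8.
Row 3 must total -12; the given cells sum to -24, so (3,3) = 12.
Column 2: -8 + (-2) + (-6) + ? = -12, so (1,2) = 4.
From column 3, -12 − (-14 + 12 + (-16)) gives (1,3) = 6.

-18 4 6 -4 / 10 -8 -14 0 / -12 -2 12 -10 / 8 -6 -16 2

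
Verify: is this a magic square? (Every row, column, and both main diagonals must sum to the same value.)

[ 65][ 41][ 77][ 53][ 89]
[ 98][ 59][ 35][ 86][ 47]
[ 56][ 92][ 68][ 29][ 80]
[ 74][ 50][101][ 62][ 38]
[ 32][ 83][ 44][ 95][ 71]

Row 1: 65 + 41 + 77 + 53 + 89 = 325.
Row 2: 98 + 59 + 35 + 86 + 47 = 325.
Row 3: 56 + 92 + 68 + 29 + 80 = 325.
Row 4: 74 + 50 + 101 + 62 + 38 = 325.
Row 5: 32 + 83 + 44 + 95 + 71 = 325.
Column 1: 65 + 98 + 56 + 74 + 32 = 325.
Column 2: 41 + 59 + 92 + 50 + 83 = 325.
Column 3: 77 + 35 + 68 + 101 + 44 = 325.
Column 4: 53 + 86 + 29 + 62 + 95 = 325.
Column 5: 89 + 47 + 80 + 38 + 71 = 325.
Main diagonal: 65 + 59 + 68 + 62 + 71 = 325.
Anti-diagonal: 89 + 86 + 68 + 50 + 32 = 325.
All lines sum to 325.

Yes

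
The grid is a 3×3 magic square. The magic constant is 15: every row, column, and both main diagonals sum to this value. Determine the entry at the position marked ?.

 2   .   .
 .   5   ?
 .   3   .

1

The remaining cell in column 2 is (1,2) = 15 − 8 = 7.
The remaining cell in main diagonal is (3,3) = 15 − 7 = 8.
Row 1: 2 + 7 + ? = 15, so (1,3) = 6.
Using row 3: 3 + 8 + ? → (3,1) = 15 − 11 = 4.
Column 1 needs 15; the known cells sum to 6, so (2,1) = 9.
The remaining cell in column 3 is (2,3) = 15 − 14 = 1.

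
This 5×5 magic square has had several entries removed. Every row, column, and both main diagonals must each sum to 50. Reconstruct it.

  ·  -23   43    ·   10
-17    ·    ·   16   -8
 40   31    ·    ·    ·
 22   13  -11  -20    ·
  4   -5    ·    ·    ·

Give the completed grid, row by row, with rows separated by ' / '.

Using row 4: 22 + 13 + (-11) + (-20) + ? → (4,5) = 50 − 4 = 46.
Using column 1: -17 + 40 + 22 + 4 + ? → (1,1) = 50 − 49 = 1.
Column 2 needs 50; the known cells sum to 16, so (2,2) = 34.
Anti-diagonal needs 50; the known cells sum to 43, so (3,3) = 7.
From row 1, 50 − (1 + (-23) + 43 + 10) gives (1,4) = 19.
From row 2, 50 − (-17 + 34 + 16 + (-8)) gives (2,3) = 25.
Column 3 must total 50; the given cells sum to 64, so (5,3) = -14.
Main diagonal: 1 + 34 + 7 + (-20) + ? = 50, so (5,5) = 28.
Row 5 needs 50; the known cells sum to 13, so (5,4) = 37.
Column 4 needs 50; the known cells sum to 52, so (3,4) = -2.
Using column 5: 10 + (-8) + 46 + 28 + ? → (3,5) = 50 − 76 = -26.

1 -23 43 19 10 / -17 34 25 16 -8 / 40 31 7 -2 -26 / 22 13 -11 -20 46 / 4 -5 -14 37 28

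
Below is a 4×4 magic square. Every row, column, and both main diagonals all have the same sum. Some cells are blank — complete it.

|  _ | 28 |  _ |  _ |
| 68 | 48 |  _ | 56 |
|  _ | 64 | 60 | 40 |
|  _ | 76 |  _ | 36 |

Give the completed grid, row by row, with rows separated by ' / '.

72 28 32 84 / 68 48 44 56 / 52 64 60 40 / 24 76 80 36

Column 2 is already complete: 28 + 48 + 64 + 76 = 216, so that is the magic constant.
Row 2 must total 216; the given cells sum to 172, so (2,3) = 44.
Row 3: 64 + 60 + 40 + ? = 216, so (3,1) = 52.
Column 4 needs 216; the known cells sum to 132, so (1,4) = 84.
The remaining cell in main diagonal is (1,1) = 216 − 144 = 72.
Using anti-diagonal: 84 + 44 + 64 + ? → (4,1) = 216 − 192 = 24.
The remaining cell in row 1 is (1,3) = 216 − 184 = 32.
Row 4 needs 216; the known cells sum to 136, so (4,3) = 80.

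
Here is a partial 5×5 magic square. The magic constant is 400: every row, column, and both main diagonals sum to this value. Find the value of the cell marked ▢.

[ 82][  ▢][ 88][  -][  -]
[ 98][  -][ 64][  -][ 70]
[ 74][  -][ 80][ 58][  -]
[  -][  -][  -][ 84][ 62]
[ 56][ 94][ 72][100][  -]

Row 5 must total 400; the given cells sum to 322, so (5,5) = 78.
Using column 1: 82 + 98 + 74 + 56 + ? → (4,1) = 400 − 310 = 90.
Column 3: 88 + 64 + 80 + 72 + ? = 400, so (4,3) = 96.
Main diagonal needs 400; the known cells sum to 324, so (2,2) = 76.
Using row 2: 98 + 76 + 64 + 70 + ? → (2,4) = 400 − 308 = 92.
Row 4: 90 + 96 + 84 + 62 + ? = 400, so (4,2) = 68.
Using column 4: 92 + 58 + 84 + 100 + ? → (1,4) = 400 − 334 = 66.
Anti-diagonal needs 400; the known cells sum to 296, so (1,5) = 104.
Using row 1: 82 + 88 + 66 + 104 + ? → (1,2) = 400 − 340 = 60.

60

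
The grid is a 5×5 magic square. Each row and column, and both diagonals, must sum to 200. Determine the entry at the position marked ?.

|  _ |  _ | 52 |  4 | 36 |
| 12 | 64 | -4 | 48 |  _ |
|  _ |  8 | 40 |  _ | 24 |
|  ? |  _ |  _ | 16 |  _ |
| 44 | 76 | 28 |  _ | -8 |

0

Row 2 needs 200; the known cells sum to 120, so (2,5) = 80.
Row 5 must total 200; the given cells sum to 140, so (5,4) = 60.
Column 3: 52 + (-4) + 40 + 28 + ? = 200, so (4,3) = 84.
The remaining cell in column 4 is (3,4) = 200 − 128 = 72.
Using column 5: 36 + 80 + 24 + (-8) + ? → (4,5) = 200 − 132 = 68.
The remaining cell in main diagonal is (1,1) = 200 − 112 = 88.
Anti-diagonal needs 200; the known cells sum to 168, so (4,2) = 32.
The remaining cell in row 1 is (1,2) = 200 − 180 = 20.
Using row 3: 8 + 40 + 72 + 24 + ? → (3,1) = 200 − 144 = 56.
Using row 4: 32 + 84 + 16 + 68 + ? → (4,1) = 200 − 200 = 0.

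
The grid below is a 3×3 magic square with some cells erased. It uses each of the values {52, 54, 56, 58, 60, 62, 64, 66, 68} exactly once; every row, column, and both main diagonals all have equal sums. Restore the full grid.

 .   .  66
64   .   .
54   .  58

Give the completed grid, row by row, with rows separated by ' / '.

62 52 66 / 64 60 56 / 54 68 58

The 9 entries sum to 540, so each line sums to 540/3 = 180.
From row 3, 180 − (54 + 58) gives (3,2) = 68.
From column 1, 180 − (64 + 54) gives (1,1) = 62.
The remaining cell in column 3 is (2,3) = 180 − 124 = 56.
From main diagonal, 180 − (62 + 58) gives (2,2) = 60.
Row 1 needs 180; the known cells sum to 128, so (1,2) = 52.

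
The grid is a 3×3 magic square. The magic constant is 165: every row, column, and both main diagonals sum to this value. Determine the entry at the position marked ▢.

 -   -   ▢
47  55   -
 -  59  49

Using row 2: 47 + 55 + ? → (2,3) = 165 − 102 = 63.
Row 3 must total 165; the given cells sum to 108, so (3,1) = 57.
Using column 1: 47 + 57 + ? → (1,1) = 165 − 104 = 61.
Column 2: 55 + 59 + ? = 165, so (1,2) = 51.
Column 3: 63 + 49 + ? = 165, so (1,3) = 53.

53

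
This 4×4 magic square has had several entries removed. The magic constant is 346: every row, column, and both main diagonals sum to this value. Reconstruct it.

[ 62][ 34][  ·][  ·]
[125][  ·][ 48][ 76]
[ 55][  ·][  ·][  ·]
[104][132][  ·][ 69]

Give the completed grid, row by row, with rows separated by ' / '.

62 34 139 111 / 125 97 48 76 / 55 83 118 90 / 104 132 41 69

Row 2 needs 346; the known cells sum to 249, so (2,2) = 97.
Using row 4: 104 + 132 + 69 + ? → (4,3) = 346 − 305 = 41.
Column 2 must total 346; the given cells sum to 263, so (3,2) = 83.
Main diagonal needs 346; the known cells sum to 228, so (3,3) = 118.
The remaining cell in anti-diagonal is (1,4) = 346 − 235 = 111.
Using row 1: 62 + 34 + 111 + ? → (1,3) = 346 − 207 = 139.
Row 3 must total 346; the given cells sum to 256, so (3,4) = 90.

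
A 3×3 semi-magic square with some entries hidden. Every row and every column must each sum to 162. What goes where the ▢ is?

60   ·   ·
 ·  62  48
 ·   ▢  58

54

The remaining cell in row 2 is (2,1) = 162 − 110 = 52.
The remaining cell in column 1 is (3,1) = 162 − 112 = 50.
Using column 3: 48 + 58 + ? → (1,3) = 162 − 106 = 56.
Using row 1: 60 + 56 + ? → (1,2) = 162 − 116 = 46.
Row 3 must total 162; the given cells sum to 108, so (3,2) = 54.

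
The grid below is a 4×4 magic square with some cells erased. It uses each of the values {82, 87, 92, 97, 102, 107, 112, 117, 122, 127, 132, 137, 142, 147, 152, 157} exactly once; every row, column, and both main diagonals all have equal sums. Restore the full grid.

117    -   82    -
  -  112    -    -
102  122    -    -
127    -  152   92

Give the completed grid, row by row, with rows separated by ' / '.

The 16 entries sum to 1912, so each line sums to 1912/4 = 478.
Using row 4: 127 + 152 + 92 + ? → (4,2) = 478 − 371 = 107.
Using column 1: 117 + 102 + 127 + ? → (2,1) = 478 − 346 = 132.
Column 2: 112 + 122 + 107 + ? = 478, so (1,2) = 137.
Main diagonal must total 478; the given cells sum to 321, so (3,3) = 157.
Row 1 must total 478; the given cells sum to 336, so (1,4) = 142.
Using row 3: 102 + 122 + 157 + ? → (3,4) = 478 − 381 = 97.
Using column 3: 82 + 157 + 152 + ? → (2,3) = 478 − 391 = 87.
Column 4 must total 478; the given cells sum to 331, so (2,4) = 147.

117 137 82 142 / 132 112 87 147 / 102 122 157 97 / 127 107 152 92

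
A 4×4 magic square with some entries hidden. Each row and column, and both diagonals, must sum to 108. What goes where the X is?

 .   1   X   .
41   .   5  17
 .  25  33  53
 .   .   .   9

57

Using row 2: 41 + 5 + 17 + ? → (2,2) = 108 − 63 = 45.
Row 3 needs 108; the known cells sum to 111, so (3,1) = -3.
Column 2 needs 108; the known cells sum to 71, so (4,2) = 37.
Column 4 must total 108; the given cells sum to 79, so (1,4) = 29.
Main diagonal needs 108; the known cells sum to 87, so (1,1) = 21.
From anti-diagonal, 108 − (29 + 5 + 25) gives (4,1) = 49.
Using row 1: 21 + 1 + 29 + ? → (1,3) = 108 − 51 = 57.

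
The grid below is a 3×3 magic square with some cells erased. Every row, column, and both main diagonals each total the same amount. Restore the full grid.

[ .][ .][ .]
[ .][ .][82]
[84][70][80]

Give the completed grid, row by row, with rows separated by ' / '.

76 86 72 / 74 78 82 / 84 70 80

Row 3 is already complete: 84 + 70 + 80 = 234, so that is the magic constant.
Column 3: 82 + 80 + ? = 234, so (1,3) = 72.
From anti-diagonal, 234 − (72 + 84) gives (2,2) = 78.
Row 2: 78 + 82 + ? = 234, so (2,1) = 74.
Using column 1: 74 + 84 + ? → (1,1) = 234 − 158 = 76.
The remaining cell in column 2 is (1,2) = 234 − 148 = 86.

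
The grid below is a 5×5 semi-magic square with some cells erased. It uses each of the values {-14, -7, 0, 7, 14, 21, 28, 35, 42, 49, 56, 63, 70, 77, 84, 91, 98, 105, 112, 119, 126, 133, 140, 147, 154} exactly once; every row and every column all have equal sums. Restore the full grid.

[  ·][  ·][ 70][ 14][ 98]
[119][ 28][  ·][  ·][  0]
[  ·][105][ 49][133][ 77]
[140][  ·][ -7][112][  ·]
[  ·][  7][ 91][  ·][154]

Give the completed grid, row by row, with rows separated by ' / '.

42 126 70 14 98 / 119 28 147 56 0 / -14 105 49 133 77 / 140 84 -7 112 21 / 63 7 91 35 154

The 25 entries sum to 1750, so each line sums to 1750/5 = 350.
Row 3 must total 350; the given cells sum to 364, so (3,1) = -14.
The remaining cell in column 3 is (2,3) = 350 − 203 = 147.
Column 5 needs 350; the known cells sum to 329, so (4,5) = 21.
From row 2, 350 − (119 + 28 + 147 + 0) gives (2,4) = 56.
Using row 4: 140 + (-7) + 112 + 21 + ? → (4,2) = 350 − 266 = 84.
From column 2, 350 − (28 + 105 + 84 + 7) gives (1,2) = 126.
Column 4: 14 + 56 + 133 + 112 + ? = 350, so (5,4) = 35.
Using row 1: 126 + 70 + 14 + 98 + ? → (1,1) = 350 − 308 = 42.
Row 5 must total 350; the given cells sum to 287, so (5,1) = 63.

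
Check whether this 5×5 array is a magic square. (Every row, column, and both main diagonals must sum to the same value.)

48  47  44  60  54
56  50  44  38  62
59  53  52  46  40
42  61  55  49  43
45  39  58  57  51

Row 1: 48 + 47 + 44 + 60 + 54 = 253.
Row 2: 56 + 50 + 44 + 38 + 62 = 250.
Row 3: 59 + 53 + 52 + 46 + 40 = 250.
Row 4: 42 + 61 + 55 + 49 + 43 = 250.
Row 5: 45 + 39 + 58 + 57 + 51 = 250.
Column 1: 48 + 56 + 59 + 42 + 45 = 250.
Column 2: 47 + 50 + 53 + 61 + 39 = 250.
Column 3: 44 + 44 + 52 + 55 + 58 = 253.
Column 4: 60 + 38 + 46 + 49 + 57 = 250.
Column 5: 54 + 62 + 40 + 43 + 51 = 250.
Main diagonal: 48 + 50 + 52 + 49 + 51 = 250.
Anti-diagonal: 54 + 38 + 52 + 61 + 45 = 250.

No — column 3 sums to 253 but row 3 sums to 250.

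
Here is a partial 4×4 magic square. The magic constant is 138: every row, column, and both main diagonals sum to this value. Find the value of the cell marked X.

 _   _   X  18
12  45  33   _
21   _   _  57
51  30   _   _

39

From row 2, 138 − (12 + 45 + 33) gives (2,4) = 48.
Column 1: 12 + 21 + 51 + ? = 138, so (1,1) = 54.
Column 4 needs 138; the known cells sum to 123, so (4,4) = 15.
Main diagonal: 54 + 45 + 15 + ? = 138, so (3,3) = 24.
Using anti-diagonal: 18 + 33 + 51 + ? → (3,2) = 138 − 102 = 36.
Using row 4: 51 + 30 + 15 + ? → (4,3) = 138 − 96 = 42.
Column 2: 45 + 36 + 30 + ? = 138, so (1,2) = 27.
Using column 3: 33 + 24 + 42 + ? → (1,3) = 138 − 99 = 39.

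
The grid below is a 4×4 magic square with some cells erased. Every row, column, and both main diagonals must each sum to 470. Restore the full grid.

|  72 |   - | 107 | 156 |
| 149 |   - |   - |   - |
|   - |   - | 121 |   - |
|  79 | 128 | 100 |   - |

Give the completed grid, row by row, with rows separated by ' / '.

72 135 107 156 / 149 114 142 65 / 170 93 121 86 / 79 128 100 163

The remaining cell in row 1 is (1,2) = 470 − 335 = 135.
Using row 4: 79 + 128 + 100 + ? → (4,4) = 470 − 307 = 163.
From column 1, 470 − (72 + 149 + 79) gives (3,1) = 170.
Column 3 needs 470; the known cells sum to 328, so (2,3) = 142.
Main diagonal must total 470; the given cells sum to 356, so (2,2) = 114.
The remaining cell in anti-diagonal is (3,2) = 470 − 377 = 93.
The remaining cell in row 2 is (2,4) = 470 − 405 = 65.
Row 3: 170 + 93 + 121 + ? = 470, so (3,4) = 86.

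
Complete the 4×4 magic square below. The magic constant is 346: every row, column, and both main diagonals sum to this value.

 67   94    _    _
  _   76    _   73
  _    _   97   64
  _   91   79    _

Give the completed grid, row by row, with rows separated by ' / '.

67 94 82 103 / 109 76 88 73 / 100 85 97 64 / 70 91 79 106

From column 2, 346 − (94 + 76 + 91) gives (3,2) = 85.
Main diagonal: 67 + 76 + 97 + ? = 346, so (4,4) = 106.
Row 3 must total 346; the given cells sum to 246, so (3,1) = 100.
The remaining cell in row 4 is (4,1) = 346 − 276 = 70.
The remaining cell in column 1 is (2,1) = 346 − 237 = 109.
Using column 4: 73 + 64 + 106 + ? → (1,4) = 346 − 243 = 103.
Using anti-diagonal: 103 + 85 + 70 + ? → (2,3) = 346 − 258 = 88.
The remaining cell in row 1 is (1,3) = 346 − 264 = 82.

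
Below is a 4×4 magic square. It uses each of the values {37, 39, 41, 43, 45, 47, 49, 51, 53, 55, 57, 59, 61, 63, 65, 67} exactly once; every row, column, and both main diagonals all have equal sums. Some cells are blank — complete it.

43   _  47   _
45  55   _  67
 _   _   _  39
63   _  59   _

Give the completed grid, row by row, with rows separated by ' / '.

43 65 47 53 / 45 55 41 67 / 57 51 61 39 / 63 37 59 49

The 16 entries sum to 832, so each line sums to 832/4 = 208.
Row 2 must total 208; the given cells sum to 167, so (2,3) = 41.
From column 1, 208 − (43 + 45 + 63) gives (3,1) = 57.
Using column 3: 47 + 41 + 59 + ? → (3,3) = 208 − 147 = 61.
Main diagonal needs 208; the known cells sum to 159, so (4,4) = 49.
Row 3 must total 208; the given cells sum to 157, so (3,2) = 51.
Using row 4: 63 + 59 + 49 + ? → (4,2) = 208 − 171 = 37.
The remaining cell in column 2 is (1,2) = 208 − 143 = 65.
Column 4 must total 208; the given cells sum to 155, so (1,4) = 53.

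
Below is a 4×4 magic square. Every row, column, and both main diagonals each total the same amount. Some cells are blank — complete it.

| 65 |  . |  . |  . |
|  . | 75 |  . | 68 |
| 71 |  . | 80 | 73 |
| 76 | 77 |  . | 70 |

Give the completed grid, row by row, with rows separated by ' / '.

65 72 74 79 / 78 75 69 68 / 71 66 80 73 / 76 77 67 70

Main diagonal is already complete: 65 + 75 + 80 + 70 = 290, so that is the magic constant.
Row 3 must total 290; the given cells sum to 224, so (3,2) = 66.
The remaining cell in row 4 is (4,3) = 290 − 223 = 67.
Column 1 must total 290; the given cells sum to 212, so (2,1) = 78.
Using column 2: 75 + 66 + 77 + ? → (1,2) = 290 − 218 = 72.
Using column 4: 68 + 73 + 70 + ? → (1,4) = 290 − 211 = 79.
Anti-diagonal must total 290; the given cells sum to 221, so (2,3) = 69.
Row 1 must total 290; the given cells sum to 216, so (1,3) = 74.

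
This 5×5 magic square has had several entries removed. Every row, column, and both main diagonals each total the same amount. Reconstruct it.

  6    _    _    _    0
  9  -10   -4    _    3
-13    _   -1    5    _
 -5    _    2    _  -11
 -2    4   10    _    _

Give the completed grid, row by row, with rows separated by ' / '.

6 7 -12 -6 0 / 9 -10 -4 -3 3 / -13 -7 -1 5 11 / -5 1 2 8 -11 / -2 4 10 -9 -8

Column 1 is already complete: 6 + 9 + -13 + -5 + -2 = -5, so that is the magic constant.
Row 2 must total -5; the given cells sum to -2, so (2,4) = -3.
The remaining cell in column 3 is (1,3) = -5 − 7 = -12.
Using anti-diagonal: 0 + (-3) + (-1) + (-2) + ? → (4,2) = -5 − (-6) = 1.
From row 4, -5 − (-5 + 1 + 2 + (-11)) gives (4,4) = 8.
Main diagonal: 6 + (-10) + (-1) + 8 + ? = -5, so (5,5) = -8.
The remaining cell in row 5 is (5,4) = -5 − 4 = -9.
Column 4 must total -5; the given cells sum to 1, so (1,4) = -6.
Column 5 needs -5; the known cells sum to -16, so (3,5) = 11.
From row 1, -5 − (6 + (-12) + (-6) + 0) gives (1,2) = 7.
Row 3: -13 + (-1) + 5 + 11 + ? = -5, so (3,2) = -7.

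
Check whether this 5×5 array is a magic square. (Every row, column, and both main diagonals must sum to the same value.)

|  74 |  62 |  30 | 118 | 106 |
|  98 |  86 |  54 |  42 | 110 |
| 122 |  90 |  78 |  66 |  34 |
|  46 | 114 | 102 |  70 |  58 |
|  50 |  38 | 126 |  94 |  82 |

Row 1: 74 + 62 + 30 + 118 + 106 = 390.
Row 2: 98 + 86 + 54 + 42 + 110 = 390.
Row 3: 122 + 90 + 78 + 66 + 34 = 390.
Row 4: 46 + 114 + 102 + 70 + 58 = 390.
Row 5: 50 + 38 + 126 + 94 + 82 = 390.
Column 1: 74 + 98 + 122 + 46 + 50 = 390.
Column 2: 62 + 86 + 90 + 114 + 38 = 390.
Column 3: 30 + 54 + 78 + 102 + 126 = 390.
Column 4: 118 + 42 + 66 + 70 + 94 = 390.
Column 5: 106 + 110 + 34 + 58 + 82 = 390.
Main diagonal: 74 + 86 + 78 + 70 + 82 = 390.
Anti-diagonal: 106 + 42 + 78 + 114 + 50 = 390.
All lines sum to 390.

Yes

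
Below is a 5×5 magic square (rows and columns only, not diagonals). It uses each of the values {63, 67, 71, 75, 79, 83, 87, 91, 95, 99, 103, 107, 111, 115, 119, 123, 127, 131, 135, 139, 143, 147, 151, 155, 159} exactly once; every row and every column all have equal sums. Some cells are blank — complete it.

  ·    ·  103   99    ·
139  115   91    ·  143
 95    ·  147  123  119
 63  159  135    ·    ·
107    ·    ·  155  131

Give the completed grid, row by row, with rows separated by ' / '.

The 25 entries sum to 2775, so each line sums to 2775/5 = 555.
The remaining cell in row 2 is (2,4) = 555 − 488 = 67.
Row 3 must total 555; the given cells sum to 484, so (3,2) = 71.
From column 1, 555 − (139 + 95 + 63 + 107) gives (1,1) = 151.
Column 3: 103 + 91 + 147 + 135 + ? = 555, so (5,3) = 79.
Column 4 must total 555; the given cells sum to 444, so (4,4) = 111.
Row 4 needs 555; the known cells sum to 468, so (4,5) = 87.
The remaining cell in row 5 is (5,2) = 555 − 472 = 83.
Column 2 needs 555; the known cells sum to 428, so (1,2) = 127.
The remaining cell in column 5 is (1,5) = 555 − 480 = 75.

151 127 103 99 75 / 139 115 91 67 143 / 95 71 147 123 119 / 63 159 135 111 87 / 107 83 79 155 131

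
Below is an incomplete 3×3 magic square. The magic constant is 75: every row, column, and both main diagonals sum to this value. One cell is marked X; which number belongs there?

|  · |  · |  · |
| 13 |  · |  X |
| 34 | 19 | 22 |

37

Column 1: 13 + 34 + ? = 75, so (1,1) = 28.
From main diagonal, 75 − (28 + 22) gives (2,2) = 25.
Anti-diagonal needs 75; the known cells sum to 59, so (1,3) = 16.
Row 1 needs 75; the known cells sum to 44, so (1,2) = 31.
Row 2 needs 75; the known cells sum to 38, so (2,3) = 37.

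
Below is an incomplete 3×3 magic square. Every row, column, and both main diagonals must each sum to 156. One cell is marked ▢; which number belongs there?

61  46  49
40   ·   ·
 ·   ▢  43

58

Using column 1: 61 + 40 + ? → (3,1) = 156 − 101 = 55.
Column 3 needs 156; the known cells sum to 92, so (2,3) = 64.
Main diagonal must total 156; the given cells sum to 104, so (2,2) = 52.
Row 3 needs 156; the known cells sum to 98, so (3,2) = 58.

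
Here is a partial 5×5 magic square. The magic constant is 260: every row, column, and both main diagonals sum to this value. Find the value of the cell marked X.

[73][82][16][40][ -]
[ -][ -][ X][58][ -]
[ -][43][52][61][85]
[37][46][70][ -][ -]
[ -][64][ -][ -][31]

Row 1 needs 260; the known cells sum to 211, so (1,5) = 49.
From row 3, 260 − (43 + 52 + 61 + 85) gives (3,1) = 19.
Column 2 must total 260; the given cells sum to 235, so (2,2) = 25.
Using main diagonal: 73 + 25 + 52 + 31 + ? → (4,4) = 260 − 181 = 79.
From anti-diagonal, 260 − (49 + 58 + 52 + 46) gives (5,1) = 55.
Row 4 needs 260; the known cells sum to 232, so (4,5) = 28.
Column 1: 73 + 19 + 37 + 55 + ? = 260, so (2,1) = 76.
Using column 4: 40 + 58 + 61 + 79 + ? → (5,4) = 260 − 238 = 22.
Column 5 needs 260; the known cells sum to 193, so (2,5) = 67.
From row 2, 260 − (76 + 25 + 58 + 67) gives (2,3) = 34.

34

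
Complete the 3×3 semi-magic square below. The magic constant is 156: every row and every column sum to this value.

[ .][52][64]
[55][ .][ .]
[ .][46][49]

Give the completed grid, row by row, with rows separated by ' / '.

Row 1: 52 + 64 + ? = 156, so (1,1) = 40.
From row 3, 156 − (46 + 49) gives (3,1) = 61.
The remaining cell in column 2 is (2,2) = 156 − 98 = 58.
Column 3 must total 156; the given cells sum to 113, so (2,3) = 43.

40 52 64 / 55 58 43 / 61 46 49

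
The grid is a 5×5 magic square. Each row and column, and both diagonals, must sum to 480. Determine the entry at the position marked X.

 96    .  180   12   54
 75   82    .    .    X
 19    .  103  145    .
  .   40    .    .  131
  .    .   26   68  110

The remaining cell in row 1 is (1,2) = 480 − 342 = 138.
Using main diagonal: 96 + 82 + 103 + 110 + ? → (4,4) = 480 − 391 = 89.
Column 4 must total 480; the given cells sum to 314, so (2,4) = 166.
Anti-diagonal: 54 + 166 + 103 + 40 + ? = 480, so (5,1) = 117.
The remaining cell in row 5 is (5,2) = 480 − 321 = 159.
Column 1 needs 480; the known cells sum to 307, so (4,1) = 173.
Column 2 needs 480; the known cells sum to 419, so (3,2) = 61.
Row 3 needs 480; the known cells sum to 328, so (3,5) = 152.
Row 4 must total 480; the given cells sum to 433, so (4,3) = 47.
From column 3, 480 − (180 + 103 + 47 + 26) gives (2,3) = 124.
The remaining cell in column 5 is (2,5) = 480 − 447 = 33.

33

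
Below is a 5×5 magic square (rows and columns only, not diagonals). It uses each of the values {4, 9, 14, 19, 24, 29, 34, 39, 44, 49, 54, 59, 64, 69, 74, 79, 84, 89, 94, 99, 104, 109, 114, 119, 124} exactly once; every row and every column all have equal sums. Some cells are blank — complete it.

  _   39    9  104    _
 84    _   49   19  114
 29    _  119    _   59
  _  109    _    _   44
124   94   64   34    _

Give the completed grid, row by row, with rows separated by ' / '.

69 39 9 104 99 / 84 54 49 19 114 / 29 24 119 89 59 / 14 109 79 74 44 / 124 94 64 34 4

The 25 entries sum to 1600, so each line sums to 1600/5 = 320.
From row 2, 320 − (84 + 49 + 19 + 114) gives (2,2) = 54.
Row 5 needs 320; the known cells sum to 316, so (5,5) = 4.
From column 2, 320 − (39 + 54 + 109 + 94) gives (3,2) = 24.
Column 3 must total 320; the given cells sum to 241, so (4,3) = 79.
Column 5: 114 + 59 + 44 + 4 + ? = 320, so (1,5) = 99.
Row 1 needs 320; the known cells sum to 251, so (1,1) = 69.
Using row 3: 29 + 24 + 119 + 59 + ? → (3,4) = 320 − 231 = 89.
Column 1 must total 320; the given cells sum to 306, so (4,1) = 14.
Column 4: 104 + 19 + 89 + 34 + ? = 320, so (4,4) = 74.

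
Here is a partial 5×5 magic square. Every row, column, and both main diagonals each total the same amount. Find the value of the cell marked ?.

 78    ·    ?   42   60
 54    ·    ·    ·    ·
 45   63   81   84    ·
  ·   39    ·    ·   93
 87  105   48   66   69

Row 5 is complete and sums to 375; that is the magic constant.
The remaining cell in row 3 is (3,5) = 375 − 273 = 102.
From column 1, 375 − (78 + 54 + 45 + 87) gives (4,1) = 111.
Column 5 needs 375; the known cells sum to 324, so (2,5) = 51.
From anti-diagonal, 375 − (60 + 81 + 39 + 87) gives (2,4) = 108.
Using column 4: 42 + 108 + 84 + 66 + ? → (4,4) = 375 − 300 = 75.
The remaining cell in main diagonal is (2,2) = 375 − 303 = 72.
From row 2, 375 − (54 + 72 + 108 + 51) gives (2,3) = 90.
Row 4: 111 + 39 + 75 + 93 + ? = 375, so (4,3) = 57.
Column 2: 72 + 63 + 39 + 105 + ? = 375, so (1,2) = 96.
Column 3: 90 + 81 + 57 + 48 + ? = 375, so (1,3) = 99.

99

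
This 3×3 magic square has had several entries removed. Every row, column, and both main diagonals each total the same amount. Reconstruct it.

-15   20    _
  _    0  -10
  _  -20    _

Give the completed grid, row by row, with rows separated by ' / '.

Column 2 is already complete: 20 + 0 + -20 = 0, so that is the magic constant.
The remaining cell in row 1 is (1,3) = 0 − 5 = -5.
Row 2: 0 + (-10) + ? = 0, so (2,1) = 10.
Column 1: -15 + 10 + ? = 0, so (3,1) = 5.
From column 3, 0 − (-5 + (-10)) gives (3,3) = 15.

-15 20 -5 / 10 0 -10 / 5 -20 15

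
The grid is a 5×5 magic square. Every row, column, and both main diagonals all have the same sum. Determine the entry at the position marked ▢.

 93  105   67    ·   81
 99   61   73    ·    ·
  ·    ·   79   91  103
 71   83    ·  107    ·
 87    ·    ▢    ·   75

101

Main diagonal is complete and sums to 415; that is the magic constant.
Using row 1: 93 + 105 + 67 + 81 + ? → (1,4) = 415 − 346 = 69.
The remaining cell in column 1 is (3,1) = 415 − 350 = 65.
Using anti-diagonal: 81 + 79 + 83 + 87 + ? → (2,4) = 415 − 330 = 85.
Row 2 needs 415; the known cells sum to 318, so (2,5) = 97.
Row 3 needs 415; the known cells sum to 338, so (3,2) = 77.
From column 2, 415 − (105 + 61 + 77 + 83) gives (5,2) = 89.
Column 4 needs 415; the known cells sum to 352, so (5,4) = 63.
The remaining cell in column 5 is (4,5) = 415 − 356 = 59.
Using row 4: 71 + 83 + 107 + 59 + ? → (4,3) = 415 − 320 = 95.
The remaining cell in row 5 is (5,3) = 415 − 314 = 101.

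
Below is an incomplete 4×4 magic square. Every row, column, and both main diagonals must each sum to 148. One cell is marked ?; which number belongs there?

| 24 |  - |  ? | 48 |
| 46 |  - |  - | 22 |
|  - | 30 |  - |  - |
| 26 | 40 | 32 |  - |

34

Row 4: 26 + 40 + 32 + ? = 148, so (4,4) = 50.
Column 1: 24 + 46 + 26 + ? = 148, so (3,1) = 52.
Using column 4: 48 + 22 + 50 + ? → (3,4) = 148 − 120 = 28.
The remaining cell in anti-diagonal is (2,3) = 148 − 104 = 44.
Row 2: 46 + 44 + 22 + ? = 148, so (2,2) = 36.
Using row 3: 52 + 30 + 28 + ? → (3,3) = 148 − 110 = 38.
Column 2 must total 148; the given cells sum to 106, so (1,2) = 42.
Column 3 needs 148; the known cells sum to 114, so (1,3) = 34.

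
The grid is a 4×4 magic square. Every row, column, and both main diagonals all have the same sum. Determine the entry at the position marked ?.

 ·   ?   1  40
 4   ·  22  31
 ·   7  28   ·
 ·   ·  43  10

Column 3 is complete and sums to 94; that is the magic constant.
Using row 2: 4 + 22 + 31 + ? → (2,2) = 94 − 57 = 37.
The remaining cell in column 4 is (3,4) = 94 − 81 = 13.
Main diagonal needs 94; the known cells sum to 75, so (1,1) = 19.
Anti-diagonal must total 94; the given cells sum to 69, so (4,1) = 25.
Row 1: 19 + 1 + 40 + ? = 94, so (1,2) = 34.

34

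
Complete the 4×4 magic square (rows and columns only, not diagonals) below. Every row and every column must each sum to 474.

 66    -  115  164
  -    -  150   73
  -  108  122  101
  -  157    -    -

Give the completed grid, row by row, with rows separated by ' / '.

66 129 115 164 / 171 80 150 73 / 143 108 122 101 / 94 157 87 136

Row 1 needs 474; the known cells sum to 345, so (1,2) = 129.
Row 3 must total 474; the given cells sum to 331, so (3,1) = 143.
Using column 2: 129 + 108 + 157 + ? → (2,2) = 474 − 394 = 80.
From column 3, 474 − (115 + 150 + 122) gives (4,3) = 87.
The remaining cell in column 4 is (4,4) = 474 − 338 = 136.
Row 2 must total 474; the given cells sum to 303, so (2,1) = 171.
The remaining cell in row 4 is (4,1) = 474 − 380 = 94.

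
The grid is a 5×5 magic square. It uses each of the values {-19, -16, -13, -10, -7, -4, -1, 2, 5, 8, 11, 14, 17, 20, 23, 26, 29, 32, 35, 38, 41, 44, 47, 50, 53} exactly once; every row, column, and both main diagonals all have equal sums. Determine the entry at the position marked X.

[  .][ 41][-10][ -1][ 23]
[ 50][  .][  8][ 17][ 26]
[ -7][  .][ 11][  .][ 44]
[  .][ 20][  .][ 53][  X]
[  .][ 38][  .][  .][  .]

The 25 entries sum to 425, so each line sums to 425/5 = 85.
Row 1 needs 85; the known cells sum to 53, so (1,1) = 32.
Row 2 needs 85; the known cells sum to 101, so (2,2) = -16.
The remaining cell in column 2 is (3,2) = 85 − 83 = 2.
The remaining cell in main diagonal is (5,5) = 85 − 80 = 5.
Using anti-diagonal: 23 + 17 + 11 + 20 + ? → (5,1) = 85 − 71 = 14.
Row 3 needs 85; the known cells sum to 50, so (3,4) = 35.
Using column 1: 32 + 50 + (-7) + 14 + ? → (4,1) = 85 − 89 = -4.
Using column 4: -1 + 17 + 35 + 53 + ? → (5,4) = 85 − 104 = -19.
Column 5: 23 + 26 + 44 + 5 + ? = 85, so (4,5) = -13.

-13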